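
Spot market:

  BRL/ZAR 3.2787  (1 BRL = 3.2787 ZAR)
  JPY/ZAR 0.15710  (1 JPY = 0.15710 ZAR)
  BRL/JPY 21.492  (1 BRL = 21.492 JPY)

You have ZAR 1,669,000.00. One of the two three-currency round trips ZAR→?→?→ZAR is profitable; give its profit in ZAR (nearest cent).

Profit: ZAR 49,730.06

Profitable loop is ZAR → BRL → JPY → ZAR:
ZAR 1,669,000.00 ÷ 3.2787 = BRL 509,043.22
BRL 509,043.22 × 21.492 = JPY 10,940,357
JPY 10,940,357 × 0.15710 = ZAR 1,718,730.06
Profit = ZAR 1,718,730.06 − ZAR 1,669,000.00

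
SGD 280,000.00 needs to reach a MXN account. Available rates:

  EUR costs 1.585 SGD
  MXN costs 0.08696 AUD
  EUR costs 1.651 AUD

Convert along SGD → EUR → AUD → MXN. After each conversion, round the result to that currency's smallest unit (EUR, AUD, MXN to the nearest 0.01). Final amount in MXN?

SGD 280,000.00 ÷ 1.585 = EUR 176,656.15
EUR 176,656.15 × 1.651 = AUD 291,659.30
AUD 291,659.30 ÷ 0.08696 = MXN 3,353,947.79

MXN 3,353,947.79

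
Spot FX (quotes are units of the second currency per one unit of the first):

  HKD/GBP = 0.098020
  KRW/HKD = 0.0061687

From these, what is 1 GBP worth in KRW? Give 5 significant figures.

GBP/KRW = 1653.8

1 GBP ÷ 0.098020 = 10.202 HKD
10.202 HKD ÷ 0.0061687 = 1653.83 KRW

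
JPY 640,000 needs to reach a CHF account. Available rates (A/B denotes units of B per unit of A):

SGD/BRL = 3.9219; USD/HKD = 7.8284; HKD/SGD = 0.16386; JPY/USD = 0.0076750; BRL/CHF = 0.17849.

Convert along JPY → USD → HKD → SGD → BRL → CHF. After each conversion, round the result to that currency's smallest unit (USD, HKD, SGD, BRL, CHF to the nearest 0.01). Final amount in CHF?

CHF 4,410.77

JPY 640,000 × 0.0076750 = USD 4,912.00
USD 4,912.00 × 7.8284 = HKD 38,453.10
HKD 38,453.10 × 0.16386 = SGD 6,300.92
SGD 6,300.92 × 3.9219 = BRL 24,711.58
BRL 24,711.58 × 0.17849 = CHF 4,410.77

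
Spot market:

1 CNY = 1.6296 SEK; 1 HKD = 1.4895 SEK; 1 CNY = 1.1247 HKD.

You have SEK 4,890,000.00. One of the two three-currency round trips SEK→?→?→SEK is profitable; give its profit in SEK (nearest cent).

Profit: SEK 136,955.56

Profitable loop is SEK → CNY → HKD → SEK:
SEK 4,890,000.00 ÷ 1.6296 = CNY 3,000,736.38
CNY 3,000,736.38 × 1.1247 = HKD 3,374,928.20
HKD 3,374,928.20 × 1.4895 = SEK 5,026,955.56
Profit = SEK 5,026,955.56 − SEK 4,890,000.00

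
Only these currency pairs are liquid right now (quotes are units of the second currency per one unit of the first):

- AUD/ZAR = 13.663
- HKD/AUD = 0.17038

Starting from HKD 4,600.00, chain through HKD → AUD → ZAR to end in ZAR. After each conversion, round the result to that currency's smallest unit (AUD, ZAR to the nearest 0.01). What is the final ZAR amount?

HKD 4,600.00 × 0.17038 = AUD 783.75
AUD 783.75 × 13.663 = ZAR 10,708.38

ZAR 10,708.38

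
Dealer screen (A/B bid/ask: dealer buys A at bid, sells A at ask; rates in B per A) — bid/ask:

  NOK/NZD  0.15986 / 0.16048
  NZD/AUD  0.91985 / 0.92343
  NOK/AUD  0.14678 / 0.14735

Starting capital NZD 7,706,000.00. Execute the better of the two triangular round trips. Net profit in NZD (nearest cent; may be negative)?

Net result: NZD -15,834.51 (no profitable arbitrage after spreads)

Best loop NZD → AUD → NOK → NZD:
NZD 7,706,000.00 × 0.91985 (sell NZD at bid) = AUD 7,088,364.10
AUD 7,088,364.10 ÷ 0.14735 (buy NOK at ask) = NOK 48,105,626.74
NOK 48,105,626.74 × 0.15986 (sell NOK at bid) = NZD 7,690,165.49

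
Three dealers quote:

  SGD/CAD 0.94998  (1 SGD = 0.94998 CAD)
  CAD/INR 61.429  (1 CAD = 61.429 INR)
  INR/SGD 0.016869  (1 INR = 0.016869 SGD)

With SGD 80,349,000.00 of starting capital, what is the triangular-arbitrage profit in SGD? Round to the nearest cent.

Profit: SGD 1,272,247.85

Profitable loop is SGD → INR → CAD → SGD:
SGD 80,349,000.00 ÷ 0.016869 = INR 4,763,115,774.50
INR 4,763,115,774.50 ÷ 61.429 = CAD 77,538,553.04
CAD 77,538,553.04 ÷ 0.94998 = SGD 81,621,247.85
Profit = SGD 81,621,247.85 − SGD 80,349,000.00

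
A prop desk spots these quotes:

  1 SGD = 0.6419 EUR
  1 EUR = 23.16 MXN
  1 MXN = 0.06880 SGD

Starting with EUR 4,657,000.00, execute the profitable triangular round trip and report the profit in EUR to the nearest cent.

Profitable loop is EUR → MXN → SGD → EUR:
EUR 4,657,000.00 × 23.16 = MXN 107,856,120.00
MXN 107,856,120.00 × 0.06880 = SGD 7,420,501.06
SGD 7,420,501.06 × 0.6419 = EUR 4,763,219.63
Profit = EUR 4,763,219.63 − EUR 4,657,000.00

Profit: EUR 106,219.63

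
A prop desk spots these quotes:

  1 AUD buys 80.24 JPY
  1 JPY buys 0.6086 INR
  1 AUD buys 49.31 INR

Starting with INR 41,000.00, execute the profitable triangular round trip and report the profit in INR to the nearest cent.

Profit: INR 399.59

Profitable loop is INR → JPY → AUD → INR:
INR 41,000.00 ÷ 0.6086 = JPY 67,368
JPY 67,368 ÷ 80.24 = AUD 839.58
AUD 839.58 × 49.31 = INR 41,399.59
Profit = INR 41,399.59 − INR 41,000.00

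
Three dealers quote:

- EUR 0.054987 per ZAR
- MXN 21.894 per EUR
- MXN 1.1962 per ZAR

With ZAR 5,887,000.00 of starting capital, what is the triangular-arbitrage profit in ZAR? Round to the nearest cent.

Profit: ZAR 37,822.96

Profitable loop is ZAR → EUR → MXN → ZAR:
ZAR 5,887,000.00 × 0.054987 = EUR 323,708.47
EUR 323,708.47 × 21.894 = MXN 7,087,273.22
MXN 7,087,273.22 ÷ 1.1962 = ZAR 5,924,822.96
Profit = ZAR 5,924,822.96 − ZAR 5,887,000.00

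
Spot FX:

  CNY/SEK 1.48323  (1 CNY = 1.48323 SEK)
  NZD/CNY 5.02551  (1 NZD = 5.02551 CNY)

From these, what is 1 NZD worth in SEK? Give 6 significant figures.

1 NZD × 5.02551 = 5.02551 CNY
5.02551 CNY × 1.48323 = 7.45399 SEK

NZD/SEK = 7.45399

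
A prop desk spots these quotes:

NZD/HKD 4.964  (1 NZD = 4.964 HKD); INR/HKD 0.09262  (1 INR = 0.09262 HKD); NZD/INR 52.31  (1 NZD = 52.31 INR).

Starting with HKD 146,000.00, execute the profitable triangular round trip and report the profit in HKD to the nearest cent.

Profit: HKD 3,587.44

Profitable loop is HKD → INR → NZD → HKD:
HKD 146,000.00 ÷ 0.09262 = INR 1,576,333.41
INR 1,576,333.41 ÷ 52.31 = NZD 30,134.46
NZD 30,134.46 × 4.964 = HKD 149,587.44
Profit = HKD 149,587.44 − HKD 146,000.00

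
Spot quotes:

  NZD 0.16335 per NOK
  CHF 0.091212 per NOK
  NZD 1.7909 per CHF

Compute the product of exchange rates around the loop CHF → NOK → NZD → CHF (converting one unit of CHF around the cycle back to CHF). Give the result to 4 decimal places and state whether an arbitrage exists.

1.0000 (no arbitrage)

Around CHF → NOK → NZD → CHF: 1 ÷ 0.091212 × 0.16335 ÷ 1.7909 = 0.999990
Product ≈ 1 (deviation 0.001%, within rounding noise).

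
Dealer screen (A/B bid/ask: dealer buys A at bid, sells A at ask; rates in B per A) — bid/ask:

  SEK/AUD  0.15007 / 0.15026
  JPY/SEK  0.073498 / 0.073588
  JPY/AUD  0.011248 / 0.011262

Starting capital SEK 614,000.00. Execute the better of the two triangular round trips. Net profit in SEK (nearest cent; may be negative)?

Best loop SEK → JPY → AUD → SEK:
SEK 614,000.00 ÷ 0.073588 (buy JPY at ask) = JPY 8,343,752
JPY 8,343,752 × 0.011248 (sell JPY at bid) = AUD 93,850.52
AUD 93,850.52 ÷ 0.15026 (buy SEK at ask) = SEK 624,587.51

Net profit: SEK 10,587.51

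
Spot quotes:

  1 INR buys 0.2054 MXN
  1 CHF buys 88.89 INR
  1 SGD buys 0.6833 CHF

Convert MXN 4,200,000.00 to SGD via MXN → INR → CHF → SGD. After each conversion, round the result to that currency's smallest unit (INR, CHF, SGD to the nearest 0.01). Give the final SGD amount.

MXN 4,200,000.00 ÷ 0.2054 = INR 20,447,906.52
INR 20,447,906.52 ÷ 88.89 = CHF 230,036.07
CHF 230,036.07 ÷ 0.6833 = SGD 336,654.57

SGD 336,654.57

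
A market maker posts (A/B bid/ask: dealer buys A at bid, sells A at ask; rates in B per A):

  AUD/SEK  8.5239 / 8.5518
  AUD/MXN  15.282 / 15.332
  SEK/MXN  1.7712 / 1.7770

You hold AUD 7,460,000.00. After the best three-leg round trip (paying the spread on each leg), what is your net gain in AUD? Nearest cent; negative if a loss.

Net profit: AUD 41,948.17

Best loop AUD → MXN → SEK → AUD:
AUD 7,460,000.00 × 15.282 (sell AUD at bid) = MXN 114,003,720.00
MXN 114,003,720.00 ÷ 1.7770 (buy SEK at ask) = SEK 64,155,160.38
SEK 64,155,160.38 ÷ 8.5518 (buy AUD at ask) = AUD 7,501,948.17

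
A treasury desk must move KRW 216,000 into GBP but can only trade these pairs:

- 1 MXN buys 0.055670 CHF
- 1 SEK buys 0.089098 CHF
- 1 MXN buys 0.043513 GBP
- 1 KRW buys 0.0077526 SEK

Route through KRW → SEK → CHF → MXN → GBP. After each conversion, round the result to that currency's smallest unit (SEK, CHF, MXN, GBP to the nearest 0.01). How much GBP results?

GBP 116.62

KRW 216,000 × 0.0077526 = SEK 1,674.56
SEK 1,674.56 × 0.089098 = CHF 149.20
CHF 149.20 ÷ 0.055670 = MXN 2,680.08
MXN 2,680.08 × 0.043513 = GBP 116.62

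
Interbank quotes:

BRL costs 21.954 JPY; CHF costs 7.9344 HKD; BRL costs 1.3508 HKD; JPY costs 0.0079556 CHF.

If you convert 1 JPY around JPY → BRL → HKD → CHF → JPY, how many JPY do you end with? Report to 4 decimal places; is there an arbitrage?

0.9747 (arbitrage exists)

Around JPY → BRL → HKD → CHF → JPY: 1 ÷ 21.954 × 1.3508 ÷ 7.9344 ÷ 0.0079556 = 0.974744
Product < 1; profitable direction is JPY → CHF → HKD → BRL → JPY.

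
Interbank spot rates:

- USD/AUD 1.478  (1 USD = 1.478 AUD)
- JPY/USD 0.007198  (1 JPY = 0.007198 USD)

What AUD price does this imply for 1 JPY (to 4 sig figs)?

1 JPY × 0.007198 = 0.007198 USD
0.007198 USD × 1.478 = 0.0106386 AUD

JPY/AUD = 0.01064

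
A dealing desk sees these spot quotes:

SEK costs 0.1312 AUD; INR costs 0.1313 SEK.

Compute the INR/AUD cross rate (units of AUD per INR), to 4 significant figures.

1 INR × 0.1313 = 0.1313 SEK
0.1313 SEK × 0.1312 = 0.0172266 AUD

INR/AUD = 0.01723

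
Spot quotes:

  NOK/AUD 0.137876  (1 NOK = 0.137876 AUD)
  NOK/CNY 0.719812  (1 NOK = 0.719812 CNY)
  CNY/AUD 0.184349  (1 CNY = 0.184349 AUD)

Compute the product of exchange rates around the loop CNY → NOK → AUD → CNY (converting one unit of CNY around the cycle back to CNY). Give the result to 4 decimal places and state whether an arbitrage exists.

1.0390 (arbitrage exists)

Around CNY → NOK → AUD → CNY: 1 ÷ 0.719812 × 0.137876 ÷ 0.184349 = 1.039032
Product > 1; profitable direction is CNY → NOK → AUD → CNY.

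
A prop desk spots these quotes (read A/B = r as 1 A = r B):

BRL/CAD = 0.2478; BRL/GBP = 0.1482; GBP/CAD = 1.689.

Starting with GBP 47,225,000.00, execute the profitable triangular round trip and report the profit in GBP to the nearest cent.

Profitable loop is GBP → CAD → BRL → GBP:
GBP 47,225,000.00 × 1.689 = CAD 79,763,025.00
CAD 79,763,025.00 ÷ 0.2478 = BRL 321,884,685.23
BRL 321,884,685.23 × 0.1482 = GBP 47,703,310.35
Profit = GBP 47,703,310.35 − GBP 47,225,000.00

Profit: GBP 478,310.35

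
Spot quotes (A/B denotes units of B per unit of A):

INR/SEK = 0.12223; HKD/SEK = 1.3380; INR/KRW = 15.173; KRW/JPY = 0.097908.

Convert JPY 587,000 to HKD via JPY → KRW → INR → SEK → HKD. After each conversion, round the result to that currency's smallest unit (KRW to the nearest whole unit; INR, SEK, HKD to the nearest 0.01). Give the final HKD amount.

HKD 36,096.92

JPY 587,000 ÷ 0.097908 = KRW 5,995,424
KRW 5,995,424 ÷ 15.173 = INR 395,137.68
INR 395,137.68 × 0.12223 = SEK 48,297.68
SEK 48,297.68 ÷ 1.3380 = HKD 36,096.92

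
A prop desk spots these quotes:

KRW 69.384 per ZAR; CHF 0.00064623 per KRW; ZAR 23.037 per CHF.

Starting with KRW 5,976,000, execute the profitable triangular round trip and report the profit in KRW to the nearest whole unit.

Profit: KRW 196,811

Profitable loop is KRW → CHF → ZAR → KRW:
KRW 5,976,000 × 0.00064623 = CHF 3,861.87
CHF 3,861.87 × 23.037 = ZAR 88,965.91
ZAR 88,965.91 × 69.384 = KRW 6,172,811
Profit = KRW 6,172,811 − KRW 5,976,000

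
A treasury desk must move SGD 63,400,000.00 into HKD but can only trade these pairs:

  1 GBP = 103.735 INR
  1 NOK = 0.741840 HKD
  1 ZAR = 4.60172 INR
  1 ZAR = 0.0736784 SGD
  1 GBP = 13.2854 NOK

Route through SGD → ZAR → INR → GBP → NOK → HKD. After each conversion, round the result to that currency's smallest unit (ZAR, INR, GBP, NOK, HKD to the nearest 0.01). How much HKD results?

HKD 376,208,697.49

SGD 63,400,000.00 ÷ 0.0736784 = ZAR 860,496,427.72
ZAR 860,496,427.72 × 4.60172 = INR 3,959,763,621.37
INR 3,959,763,621.37 ÷ 103.735 = GBP 38,171,915.18
GBP 38,171,915.18 × 13.2854 = NOK 507,129,161.93
NOK 507,129,161.93 × 0.741840 = HKD 376,208,697.49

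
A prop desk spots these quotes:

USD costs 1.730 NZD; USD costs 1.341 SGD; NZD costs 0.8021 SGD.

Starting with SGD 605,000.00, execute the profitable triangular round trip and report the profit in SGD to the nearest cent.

Profit: SGD 21,038.75

Profitable loop is SGD → USD → NZD → SGD:
SGD 605,000.00 ÷ 1.341 = USD 451,155.85
USD 451,155.85 × 1.730 = NZD 780,499.63
NZD 780,499.63 × 0.8021 = SGD 626,038.75
Profit = SGD 626,038.75 − SGD 605,000.00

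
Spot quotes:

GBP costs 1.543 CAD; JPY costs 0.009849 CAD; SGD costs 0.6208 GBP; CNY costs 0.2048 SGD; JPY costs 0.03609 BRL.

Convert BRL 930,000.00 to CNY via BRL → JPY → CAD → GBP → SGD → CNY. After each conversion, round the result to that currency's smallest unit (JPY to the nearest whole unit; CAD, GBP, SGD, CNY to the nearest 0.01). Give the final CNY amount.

BRL 930,000.00 ÷ 0.03609 = JPY 25,768,911
JPY 25,768,911 × 0.009849 = CAD 253,798.00
CAD 253,798.00 ÷ 1.543 = GBP 164,483.47
GBP 164,483.47 ÷ 0.6208 = SGD 264,954.04
SGD 264,954.04 ÷ 0.2048 = CNY 1,293,720.90

CNY 1,293,720.90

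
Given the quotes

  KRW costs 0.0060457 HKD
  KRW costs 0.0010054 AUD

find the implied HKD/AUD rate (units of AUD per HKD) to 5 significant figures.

1 HKD ÷ 0.0060457 = 165.407 KRW
165.407 KRW × 0.0010054 = 0.1663 AUD

HKD/AUD = 0.16630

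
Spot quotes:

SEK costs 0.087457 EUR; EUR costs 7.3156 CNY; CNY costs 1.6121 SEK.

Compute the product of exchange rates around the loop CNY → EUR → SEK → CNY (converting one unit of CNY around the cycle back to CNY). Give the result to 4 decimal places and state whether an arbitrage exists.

0.9695 (arbitrage exists)

Around CNY → EUR → SEK → CNY: 1 ÷ 7.3156 ÷ 0.087457 ÷ 1.6121 = 0.969535
Product < 1; profitable direction is CNY → SEK → EUR → CNY.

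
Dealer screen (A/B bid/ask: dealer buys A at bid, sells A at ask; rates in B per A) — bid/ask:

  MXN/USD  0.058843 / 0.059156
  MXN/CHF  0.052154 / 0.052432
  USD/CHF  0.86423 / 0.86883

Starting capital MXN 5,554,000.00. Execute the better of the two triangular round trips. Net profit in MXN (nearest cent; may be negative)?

Net profit: MXN 81,856.02

Best loop MXN → CHF → USD → MXN:
MXN 5,554,000.00 × 0.052154 (sell MXN at bid) = CHF 289,663.32
CHF 289,663.32 ÷ 0.86883 (buy USD at ask) = USD 333,394.70
USD 333,394.70 ÷ 0.059156 (buy MXN at ask) = MXN 5,635,856.02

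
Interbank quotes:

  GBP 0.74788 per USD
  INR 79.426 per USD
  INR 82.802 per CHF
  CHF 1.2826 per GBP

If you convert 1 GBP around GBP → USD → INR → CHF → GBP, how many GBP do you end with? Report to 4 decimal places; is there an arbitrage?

1.0000 (no arbitrage)

Around GBP → USD → INR → CHF → GBP: 1 ÷ 0.74788 × 79.426 ÷ 82.802 ÷ 1.2826 = 0.999997
Product ≈ 1 (deviation 0.000%, within rounding noise).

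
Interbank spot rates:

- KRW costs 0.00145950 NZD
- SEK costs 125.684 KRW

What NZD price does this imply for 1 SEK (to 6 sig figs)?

1 SEK × 125.684 = 125.684 KRW
125.684 KRW × 0.00145950 = 0.183436 NZD

SEK/NZD = 0.183436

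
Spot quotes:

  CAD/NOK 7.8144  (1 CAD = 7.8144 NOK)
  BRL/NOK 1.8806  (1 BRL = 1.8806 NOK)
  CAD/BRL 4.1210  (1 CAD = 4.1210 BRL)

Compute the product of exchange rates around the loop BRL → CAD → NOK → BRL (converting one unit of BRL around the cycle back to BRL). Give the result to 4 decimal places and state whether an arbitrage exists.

Around BRL → CAD → NOK → BRL: 1 ÷ 4.1210 × 7.8144 ÷ 1.8806 = 1.008316
Product > 1; profitable direction is BRL → CAD → NOK → BRL.

1.0083 (arbitrage exists)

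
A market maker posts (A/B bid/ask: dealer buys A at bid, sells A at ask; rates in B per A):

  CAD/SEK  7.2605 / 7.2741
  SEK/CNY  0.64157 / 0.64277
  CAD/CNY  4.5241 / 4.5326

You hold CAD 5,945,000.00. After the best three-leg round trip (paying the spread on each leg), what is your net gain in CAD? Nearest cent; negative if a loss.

Best loop CAD → SEK → CNY → CAD:
CAD 5,945,000.00 × 7.2605 (sell CAD at bid) = SEK 43,163,672.50
SEK 43,163,672.50 × 0.64157 (sell SEK at bid) = CNY 27,692,517.37
CNY 27,692,517.37 ÷ 4.5326 (buy CAD at ask) = CAD 6,109,631.86

Net profit: CAD 164,631.86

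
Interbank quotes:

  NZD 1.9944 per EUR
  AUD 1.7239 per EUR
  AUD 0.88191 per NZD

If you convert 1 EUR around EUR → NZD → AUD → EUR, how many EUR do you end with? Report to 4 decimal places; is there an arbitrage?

Around EUR → NZD → AUD → EUR: 1 × 1.9944 × 0.88191 ÷ 1.7239 = 1.020292
Product > 1; profitable direction is EUR → NZD → AUD → EUR.

1.0203 (arbitrage exists)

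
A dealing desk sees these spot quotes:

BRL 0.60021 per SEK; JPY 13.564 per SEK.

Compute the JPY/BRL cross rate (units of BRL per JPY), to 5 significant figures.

1 JPY ÷ 13.564 = 0.0737246 SEK
0.0737246 SEK × 0.60021 = 0.0442502 BRL

JPY/BRL = 0.044250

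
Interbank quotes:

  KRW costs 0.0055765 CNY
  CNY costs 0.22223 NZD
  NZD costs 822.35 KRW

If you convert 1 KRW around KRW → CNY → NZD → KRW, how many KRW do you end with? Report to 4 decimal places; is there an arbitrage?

1.0191 (arbitrage exists)

Around KRW → CNY → NZD → KRW: 1 × 0.0055765 × 0.22223 × 822.35 = 1.019110
Product > 1; profitable direction is KRW → CNY → NZD → KRW.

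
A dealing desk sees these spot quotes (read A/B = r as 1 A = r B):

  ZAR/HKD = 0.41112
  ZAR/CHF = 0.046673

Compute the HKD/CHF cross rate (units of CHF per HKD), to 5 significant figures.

1 HKD ÷ 0.41112 = 2.43238 ZAR
2.43238 ZAR × 0.046673 = 0.113526 CHF

HKD/CHF = 0.11353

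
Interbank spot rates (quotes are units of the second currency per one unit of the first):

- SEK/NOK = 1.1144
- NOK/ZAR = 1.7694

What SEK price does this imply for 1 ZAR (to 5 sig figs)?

ZAR/SEK = 0.50715

1 ZAR ÷ 1.7694 = 0.565163 NOK
0.565163 NOK ÷ 1.1144 = 0.507146 SEK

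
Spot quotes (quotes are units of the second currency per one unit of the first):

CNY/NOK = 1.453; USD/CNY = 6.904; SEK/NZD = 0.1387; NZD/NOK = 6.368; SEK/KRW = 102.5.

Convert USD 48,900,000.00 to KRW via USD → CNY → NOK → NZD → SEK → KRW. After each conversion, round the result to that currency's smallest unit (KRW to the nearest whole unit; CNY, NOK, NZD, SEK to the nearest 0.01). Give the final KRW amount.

USD 48,900,000.00 × 6.904 = CNY 337,605,600.00
CNY 337,605,600.00 × 1.453 = NOK 490,540,936.80
NOK 490,540,936.80 ÷ 6.368 = NZD 77,032,182.29
NZD 77,032,182.29 ÷ 0.1387 = SEK 555,387,038.86
SEK 555,387,038.86 × 102.5 = KRW 56,927,171,483

KRW 56,927,171,483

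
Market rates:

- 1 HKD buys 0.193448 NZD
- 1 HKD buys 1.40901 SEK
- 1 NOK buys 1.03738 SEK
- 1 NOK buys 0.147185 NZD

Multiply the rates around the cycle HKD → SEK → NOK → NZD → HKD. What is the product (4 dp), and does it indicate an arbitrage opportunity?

1.0334 (arbitrage exists)

Around HKD → SEK → NOK → NZD → HKD: 1 × 1.40901 ÷ 1.03738 × 0.147185 ÷ 0.193448 = 1.033417
Product > 1; profitable direction is HKD → SEK → NOK → NZD → HKD.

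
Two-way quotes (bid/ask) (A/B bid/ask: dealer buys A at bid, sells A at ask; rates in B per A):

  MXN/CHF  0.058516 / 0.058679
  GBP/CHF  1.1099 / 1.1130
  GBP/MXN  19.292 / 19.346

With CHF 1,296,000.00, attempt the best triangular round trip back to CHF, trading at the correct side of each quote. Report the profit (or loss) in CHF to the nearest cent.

Net profit: CHF 18,503.42

Best loop CHF → GBP → MXN → CHF:
CHF 1,296,000.00 ÷ 1.1130 (buy GBP at ask) = GBP 1,164,420.49
GBP 1,164,420.49 × 19.292 (sell GBP at bid) = MXN 22,464,000.00
MXN 22,464,000.00 × 0.058516 (sell MXN at bid) = CHF 1,314,503.42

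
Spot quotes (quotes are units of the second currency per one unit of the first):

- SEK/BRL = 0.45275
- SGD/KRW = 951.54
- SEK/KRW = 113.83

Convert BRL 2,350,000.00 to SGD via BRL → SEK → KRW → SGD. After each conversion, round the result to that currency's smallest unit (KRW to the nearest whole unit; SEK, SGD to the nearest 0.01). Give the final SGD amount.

SGD 620,924.92

BRL 2,350,000.00 ÷ 0.45275 = SEK 5,190,502.48
SEK 5,190,502.48 × 113.83 = KRW 590,834,897
KRW 590,834,897 ÷ 951.54 = SGD 620,924.92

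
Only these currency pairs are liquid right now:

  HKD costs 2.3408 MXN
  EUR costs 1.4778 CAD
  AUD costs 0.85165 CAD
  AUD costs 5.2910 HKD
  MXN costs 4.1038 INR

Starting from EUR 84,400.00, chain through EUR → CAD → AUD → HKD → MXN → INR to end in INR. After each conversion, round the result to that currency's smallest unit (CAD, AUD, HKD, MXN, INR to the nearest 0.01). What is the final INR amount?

INR 7,443,637.62

EUR 84,400.00 × 1.4778 = CAD 124,726.32
CAD 124,726.32 ÷ 0.85165 = AUD 146,452.56
AUD 146,452.56 × 5.2910 = HKD 774,880.49
HKD 774,880.49 × 2.3408 = MXN 1,813,840.25
MXN 1,813,840.25 × 4.1038 = INR 7,443,637.62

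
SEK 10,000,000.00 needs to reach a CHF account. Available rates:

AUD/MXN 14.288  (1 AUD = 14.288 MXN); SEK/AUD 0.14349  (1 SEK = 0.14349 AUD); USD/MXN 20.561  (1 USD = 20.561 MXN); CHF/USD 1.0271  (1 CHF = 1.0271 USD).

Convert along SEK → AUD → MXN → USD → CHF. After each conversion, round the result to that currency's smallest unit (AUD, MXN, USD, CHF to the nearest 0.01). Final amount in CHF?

SEK 10,000,000.00 × 0.14349 = AUD 1,434,900.00
AUD 1,434,900.00 × 14.288 = MXN 20,501,851.20
MXN 20,501,851.20 ÷ 20.561 = USD 997,123.25
USD 997,123.25 ÷ 1.0271 = CHF 970,814.19

CHF 970,814.19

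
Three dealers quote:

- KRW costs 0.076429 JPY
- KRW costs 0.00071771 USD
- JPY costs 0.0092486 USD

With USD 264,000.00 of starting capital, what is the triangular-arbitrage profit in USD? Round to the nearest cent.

Profit: USD 4,051.81

Profitable loop is USD → JPY → KRW → USD:
USD 264,000.00 ÷ 0.0092486 = JPY 28,544,861
JPY 28,544,861 ÷ 0.076429 = KRW 373,482,066
KRW 373,482,066 × 0.00071771 = USD 268,051.81
Profit = USD 268,051.81 − USD 264,000.00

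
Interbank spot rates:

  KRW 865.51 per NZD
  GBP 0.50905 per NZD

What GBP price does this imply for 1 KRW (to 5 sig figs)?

KRW/GBP = 0.00058815

1 KRW ÷ 865.51 = 0.00115539 NZD
0.00115539 NZD × 0.50905 = 0.00058815 GBP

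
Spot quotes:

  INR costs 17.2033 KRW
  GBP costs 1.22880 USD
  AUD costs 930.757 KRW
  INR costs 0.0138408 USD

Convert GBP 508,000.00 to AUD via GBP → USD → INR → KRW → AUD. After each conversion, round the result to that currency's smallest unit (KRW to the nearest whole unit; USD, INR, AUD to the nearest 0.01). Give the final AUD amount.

AUD 833,602.82

GBP 508,000.00 × 1.22880 = USD 624,230.40
USD 624,230.40 ÷ 0.0138408 = INR 45,100,745.62
INR 45,100,745.62 × 17.2033 = KRW 775,881,657
KRW 775,881,657 ÷ 930.757 = AUD 833,602.82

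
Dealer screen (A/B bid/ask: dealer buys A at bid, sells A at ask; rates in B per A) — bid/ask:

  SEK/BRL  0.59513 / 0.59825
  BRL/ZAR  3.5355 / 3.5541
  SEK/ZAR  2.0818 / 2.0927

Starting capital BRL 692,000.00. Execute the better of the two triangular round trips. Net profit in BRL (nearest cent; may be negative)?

Net profit: BRL 3,763.76

Best loop BRL → ZAR → SEK → BRL:
BRL 692,000.00 × 3.5355 (sell BRL at bid) = ZAR 2,446,566.00
ZAR 2,446,566.00 ÷ 2.0927 (buy SEK at ask) = SEK 1,169,095.43
SEK 1,169,095.43 × 0.59513 (sell SEK at bid) = BRL 695,763.76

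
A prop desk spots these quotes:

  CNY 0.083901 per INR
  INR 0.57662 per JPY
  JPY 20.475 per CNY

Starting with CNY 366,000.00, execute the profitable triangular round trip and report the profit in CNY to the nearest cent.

Profitable loop is CNY → INR → JPY → CNY:
CNY 366,000.00 ÷ 0.083901 = INR 4,362,284.12
INR 4,362,284.12 ÷ 0.57662 = JPY 7,565,267
JPY 7,565,267 ÷ 20.475 = CNY 369,488.00
Profit = CNY 369,488.00 − CNY 366,000.00

Profit: CNY 3,488.00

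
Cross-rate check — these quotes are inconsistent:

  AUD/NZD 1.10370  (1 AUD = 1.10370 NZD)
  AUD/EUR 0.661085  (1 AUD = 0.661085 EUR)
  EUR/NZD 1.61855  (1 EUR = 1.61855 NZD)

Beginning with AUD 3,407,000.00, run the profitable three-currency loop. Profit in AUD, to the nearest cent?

Profit: AUD 107,307.45

Profitable loop is AUD → NZD → EUR → AUD:
AUD 3,407,000.00 × 1.10370 = NZD 3,760,305.90
NZD 3,760,305.90 ÷ 1.61855 = EUR 2,323,255.94
EUR 2,323,255.94 ÷ 0.661085 = AUD 3,514,307.45
Profit = AUD 3,514,307.45 − AUD 3,407,000.00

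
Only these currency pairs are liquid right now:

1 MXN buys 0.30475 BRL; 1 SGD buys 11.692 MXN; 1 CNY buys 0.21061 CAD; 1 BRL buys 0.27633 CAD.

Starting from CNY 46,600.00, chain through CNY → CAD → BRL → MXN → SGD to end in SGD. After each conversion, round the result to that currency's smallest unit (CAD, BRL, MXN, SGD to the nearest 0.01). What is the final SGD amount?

CNY 46,600.00 × 0.21061 = CAD 9,814.43
CAD 9,814.43 ÷ 0.27633 = BRL 35,517.06
BRL 35,517.06 ÷ 0.30475 = MXN 116,544.91
MXN 116,544.91 ÷ 11.692 = SGD 9,967.92

SGD 9,967.92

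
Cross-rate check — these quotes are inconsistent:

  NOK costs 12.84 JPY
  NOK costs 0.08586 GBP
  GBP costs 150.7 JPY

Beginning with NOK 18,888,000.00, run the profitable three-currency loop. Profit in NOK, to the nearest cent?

Profit: NOK 145,781.82

Profitable loop is NOK → GBP → JPY → NOK:
NOK 18,888,000.00 × 0.08586 = GBP 1,621,723.68
GBP 1,621,723.68 × 150.7 = JPY 244,393,759
JPY 244,393,759 ÷ 12.84 = NOK 19,033,781.82
Profit = NOK 19,033,781.82 − NOK 18,888,000.00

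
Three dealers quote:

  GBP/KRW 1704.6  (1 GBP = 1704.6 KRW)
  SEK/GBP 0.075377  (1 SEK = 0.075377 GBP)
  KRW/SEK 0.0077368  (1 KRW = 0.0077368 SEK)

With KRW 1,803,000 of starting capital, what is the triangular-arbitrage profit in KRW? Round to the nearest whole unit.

Profitable loop is KRW → GBP → SEK → KRW:
KRW 1,803,000 ÷ 1704.6 = GBP 1,057.73
GBP 1,057.73 ÷ 0.075377 = SEK 14,032.48
SEK 14,032.48 ÷ 0.0077368 = KRW 1,813,732
Profit = KRW 1,813,732 − KRW 1,803,000

Profit: KRW 10,732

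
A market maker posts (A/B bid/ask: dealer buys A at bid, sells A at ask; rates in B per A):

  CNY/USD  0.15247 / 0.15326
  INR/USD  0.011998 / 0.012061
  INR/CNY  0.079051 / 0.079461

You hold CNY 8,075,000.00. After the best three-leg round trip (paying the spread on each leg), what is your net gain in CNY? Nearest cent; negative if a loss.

Net result: CNY -5,419.06 (no profitable arbitrage after spreads)

Best loop CNY → USD → INR → CNY:
CNY 8,075,000.00 × 0.15247 (sell CNY at bid) = USD 1,231,195.25
USD 1,231,195.25 ÷ 0.012061 (buy INR at ask) = INR 102,080,693.97
INR 102,080,693.97 × 0.079051 (sell INR at bid) = CNY 8,069,580.94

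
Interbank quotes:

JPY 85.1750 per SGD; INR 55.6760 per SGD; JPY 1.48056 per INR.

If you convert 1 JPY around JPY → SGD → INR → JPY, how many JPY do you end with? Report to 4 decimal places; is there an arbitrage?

0.9678 (arbitrage exists)

Around JPY → SGD → INR → JPY: 1 ÷ 85.1750 × 55.6760 × 1.48056 = 0.967792
Product < 1; profitable direction is JPY → INR → SGD → JPY.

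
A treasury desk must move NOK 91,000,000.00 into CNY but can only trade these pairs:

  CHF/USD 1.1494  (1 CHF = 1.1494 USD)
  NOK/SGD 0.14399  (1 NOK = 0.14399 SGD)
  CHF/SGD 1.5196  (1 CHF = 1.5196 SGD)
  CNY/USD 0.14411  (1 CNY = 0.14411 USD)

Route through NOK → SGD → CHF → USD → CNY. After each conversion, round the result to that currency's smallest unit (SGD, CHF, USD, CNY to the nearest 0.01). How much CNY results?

NOK 91,000,000.00 × 0.14399 = SGD 13,103,090.00
SGD 13,103,090.00 ÷ 1.5196 = CHF 8,622,723.09
CHF 8,622,723.09 × 1.1494 = USD 9,910,957.92
USD 9,910,957.92 ÷ 0.14411 = CNY 68,773,561.31

CNY 68,773,561.31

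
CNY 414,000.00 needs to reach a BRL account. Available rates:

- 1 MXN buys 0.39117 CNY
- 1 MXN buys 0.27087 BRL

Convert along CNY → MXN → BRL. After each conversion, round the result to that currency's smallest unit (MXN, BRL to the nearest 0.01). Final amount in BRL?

BRL 286,678.89

CNY 414,000.00 ÷ 0.39117 = MXN 1,058,363.37
MXN 1,058,363.37 × 0.27087 = BRL 286,678.89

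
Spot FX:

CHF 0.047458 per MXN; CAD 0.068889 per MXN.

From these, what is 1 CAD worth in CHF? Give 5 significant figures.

1 CAD ÷ 0.068889 = 14.5161 MXN
14.5161 MXN × 0.047458 = 0.688905 CHF

CAD/CHF = 0.68891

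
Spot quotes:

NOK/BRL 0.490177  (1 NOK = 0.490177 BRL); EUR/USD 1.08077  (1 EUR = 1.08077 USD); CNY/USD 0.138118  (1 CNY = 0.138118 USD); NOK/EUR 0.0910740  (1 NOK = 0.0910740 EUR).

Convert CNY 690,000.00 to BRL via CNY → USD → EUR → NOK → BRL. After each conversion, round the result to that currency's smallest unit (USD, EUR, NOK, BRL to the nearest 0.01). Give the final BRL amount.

BRL 474,596.60

CNY 690,000.00 × 0.138118 = USD 95,301.42
USD 95,301.42 ÷ 1.08077 = EUR 88,179.19
EUR 88,179.19 ÷ 0.0910740 = NOK 968,214.75
NOK 968,214.75 × 0.490177 = BRL 474,596.60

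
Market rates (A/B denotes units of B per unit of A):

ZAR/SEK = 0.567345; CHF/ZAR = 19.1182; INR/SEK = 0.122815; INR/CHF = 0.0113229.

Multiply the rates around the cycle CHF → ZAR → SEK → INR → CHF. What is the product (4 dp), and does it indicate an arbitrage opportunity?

1.0000 (no arbitrage)

Around CHF → ZAR → SEK → INR → CHF: 1 × 19.1182 × 0.567345 ÷ 0.122815 × 0.0113229 = 1.000001
Product ≈ 1 (deviation 0.000%, within rounding noise).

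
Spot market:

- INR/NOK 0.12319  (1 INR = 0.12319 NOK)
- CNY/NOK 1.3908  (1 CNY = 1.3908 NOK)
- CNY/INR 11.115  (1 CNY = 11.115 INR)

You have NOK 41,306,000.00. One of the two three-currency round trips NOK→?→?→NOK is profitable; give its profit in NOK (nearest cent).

Profit: NOK 649,886.36

Profitable loop is NOK → INR → CNY → NOK:
NOK 41,306,000.00 ÷ 0.12319 = INR 335,303,190.19
INR 335,303,190.19 ÷ 11.115 = CNY 30,166,728.76
CNY 30,166,728.76 × 1.3908 = NOK 41,955,886.36
Profit = NOK 41,955,886.36 − NOK 41,306,000.00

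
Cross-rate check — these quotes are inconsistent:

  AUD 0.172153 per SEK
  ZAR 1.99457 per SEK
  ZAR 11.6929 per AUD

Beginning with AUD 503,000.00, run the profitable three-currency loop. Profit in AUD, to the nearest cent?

Profitable loop is AUD → ZAR → SEK → AUD:
AUD 503,000.00 × 11.6929 = ZAR 5,881,528.70
ZAR 5,881,528.70 ÷ 1.99457 = SEK 2,948,770.26
SEK 2,948,770.26 × 0.172153 = AUD 507,639.65
Profit = AUD 507,639.65 − AUD 503,000.00

Profit: AUD 4,639.65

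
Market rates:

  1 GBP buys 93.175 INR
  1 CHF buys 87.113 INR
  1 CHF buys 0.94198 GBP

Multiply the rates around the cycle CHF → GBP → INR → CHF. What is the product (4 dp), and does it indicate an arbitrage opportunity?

Around CHF → GBP → INR → CHF: 1 × 0.94198 × 93.175 ÷ 87.113 = 1.007530
Product > 1; profitable direction is CHF → GBP → INR → CHF.

1.0075 (arbitrage exists)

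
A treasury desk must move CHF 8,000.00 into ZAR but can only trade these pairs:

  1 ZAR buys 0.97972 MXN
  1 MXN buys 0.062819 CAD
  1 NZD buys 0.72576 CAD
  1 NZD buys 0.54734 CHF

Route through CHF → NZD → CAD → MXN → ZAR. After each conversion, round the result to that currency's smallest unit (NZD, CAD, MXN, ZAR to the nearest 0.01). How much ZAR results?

ZAR 172,358.51

CHF 8,000.00 ÷ 0.54734 = NZD 14,616.14
NZD 14,616.14 × 0.72576 = CAD 10,607.81
CAD 10,607.81 ÷ 0.062819 = MXN 168,863.08
MXN 168,863.08 ÷ 0.97972 = ZAR 172,358.51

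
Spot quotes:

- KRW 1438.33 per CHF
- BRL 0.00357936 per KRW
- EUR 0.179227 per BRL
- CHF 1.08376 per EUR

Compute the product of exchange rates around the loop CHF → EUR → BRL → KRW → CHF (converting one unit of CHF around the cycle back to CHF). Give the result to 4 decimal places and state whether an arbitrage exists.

1.0000 (no arbitrage)

Around CHF → EUR → BRL → KRW → CHF: 1 ÷ 1.08376 ÷ 0.179227 ÷ 0.00357936 ÷ 1438.33 = 0.999999
Product ≈ 1 (deviation 0.000%, within rounding noise).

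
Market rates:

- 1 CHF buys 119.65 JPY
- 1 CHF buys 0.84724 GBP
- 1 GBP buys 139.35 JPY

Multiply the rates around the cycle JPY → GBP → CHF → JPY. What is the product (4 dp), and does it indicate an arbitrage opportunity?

1.0134 (arbitrage exists)

Around JPY → GBP → CHF → JPY: 1 ÷ 139.35 ÷ 0.84724 × 119.65 = 1.013443
Product > 1; profitable direction is JPY → GBP → CHF → JPY.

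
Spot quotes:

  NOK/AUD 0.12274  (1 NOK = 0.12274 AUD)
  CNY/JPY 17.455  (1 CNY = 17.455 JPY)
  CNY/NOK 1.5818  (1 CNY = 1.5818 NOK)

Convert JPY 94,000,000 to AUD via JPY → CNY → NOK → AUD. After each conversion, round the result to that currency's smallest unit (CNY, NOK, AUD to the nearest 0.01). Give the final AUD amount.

JPY 94,000,000 ÷ 17.455 = CNY 5,385,276.43
CNY 5,385,276.43 × 1.5818 = NOK 8,518,430.26
NOK 8,518,430.26 × 0.12274 = AUD 1,045,552.13

AUD 1,045,552.13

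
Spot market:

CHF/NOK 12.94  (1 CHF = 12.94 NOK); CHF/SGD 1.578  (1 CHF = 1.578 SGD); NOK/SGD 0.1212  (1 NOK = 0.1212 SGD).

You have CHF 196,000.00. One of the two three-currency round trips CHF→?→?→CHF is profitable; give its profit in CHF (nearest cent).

Profitable loop is CHF → SGD → NOK → CHF:
CHF 196,000.00 × 1.578 = SGD 309,288.00
SGD 309,288.00 ÷ 0.1212 = NOK 2,551,881.19
NOK 2,551,881.19 ÷ 12.94 = CHF 197,208.75
Profit = CHF 197,208.75 − CHF 196,000.00

Profit: CHF 1,208.75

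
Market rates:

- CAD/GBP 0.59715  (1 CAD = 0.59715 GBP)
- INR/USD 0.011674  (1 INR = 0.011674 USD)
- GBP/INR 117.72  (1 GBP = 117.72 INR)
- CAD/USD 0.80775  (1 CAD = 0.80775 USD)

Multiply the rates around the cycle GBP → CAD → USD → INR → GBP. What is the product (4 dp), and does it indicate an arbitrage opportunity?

0.9843 (arbitrage exists)

Around GBP → CAD → USD → INR → GBP: 1 ÷ 0.59715 × 0.80775 ÷ 0.011674 ÷ 117.72 = 0.984291
Product < 1; profitable direction is GBP → INR → USD → CAD → GBP.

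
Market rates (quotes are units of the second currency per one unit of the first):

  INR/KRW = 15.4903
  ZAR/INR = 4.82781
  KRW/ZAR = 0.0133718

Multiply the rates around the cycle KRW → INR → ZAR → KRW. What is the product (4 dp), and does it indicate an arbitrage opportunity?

Around KRW → INR → ZAR → KRW: 1 ÷ 15.4903 ÷ 4.82781 ÷ 0.0133718 = 1.000000
Product ≈ 1 (deviation 0.000%, within rounding noise).

1.0000 (no arbitrage)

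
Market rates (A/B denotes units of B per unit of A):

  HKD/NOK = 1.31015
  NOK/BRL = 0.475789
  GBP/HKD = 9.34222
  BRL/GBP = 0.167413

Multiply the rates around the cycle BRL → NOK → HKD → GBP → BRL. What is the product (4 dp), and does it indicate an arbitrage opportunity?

1.0257 (arbitrage exists)

Around BRL → NOK → HKD → GBP → BRL: 1 ÷ 0.475789 ÷ 1.31015 ÷ 9.34222 ÷ 0.167413 = 1.025712
Product > 1; profitable direction is BRL → NOK → HKD → GBP → BRL.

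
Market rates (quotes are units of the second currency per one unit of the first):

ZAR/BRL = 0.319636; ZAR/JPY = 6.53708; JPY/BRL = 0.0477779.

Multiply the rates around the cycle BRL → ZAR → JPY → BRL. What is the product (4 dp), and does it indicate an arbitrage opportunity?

0.9771 (arbitrage exists)

Around BRL → ZAR → JPY → BRL: 1 ÷ 0.319636 × 6.53708 × 0.0477779 = 0.977136
Product < 1; profitable direction is BRL → JPY → ZAR → BRL.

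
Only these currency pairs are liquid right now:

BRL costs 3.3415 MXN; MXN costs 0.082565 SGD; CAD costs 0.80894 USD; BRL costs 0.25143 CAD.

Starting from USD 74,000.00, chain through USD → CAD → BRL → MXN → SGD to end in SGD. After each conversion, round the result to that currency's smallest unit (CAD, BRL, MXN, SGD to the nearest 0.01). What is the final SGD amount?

SGD 100,377.36

USD 74,000.00 ÷ 0.80894 = CAD 91,477.74
CAD 91,477.74 ÷ 0.25143 = BRL 363,829.85
BRL 363,829.85 × 3.3415 = MXN 1,215,737.44
MXN 1,215,737.44 × 0.082565 = SGD 100,377.36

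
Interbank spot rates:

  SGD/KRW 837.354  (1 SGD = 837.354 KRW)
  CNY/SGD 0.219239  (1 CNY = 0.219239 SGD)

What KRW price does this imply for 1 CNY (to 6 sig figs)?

CNY/KRW = 183.581

1 CNY × 0.219239 = 0.219239 SGD
0.219239 SGD × 837.354 = 183.581 KRW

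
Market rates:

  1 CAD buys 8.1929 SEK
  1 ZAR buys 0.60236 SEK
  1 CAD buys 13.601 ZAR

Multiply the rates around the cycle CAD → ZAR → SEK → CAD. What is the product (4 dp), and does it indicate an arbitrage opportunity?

1.0000 (no arbitrage)

Around CAD → ZAR → SEK → CAD: 1 × 13.601 × 0.60236 ÷ 8.1929 = 0.999975
Product ≈ 1 (deviation 0.002%, within rounding noise).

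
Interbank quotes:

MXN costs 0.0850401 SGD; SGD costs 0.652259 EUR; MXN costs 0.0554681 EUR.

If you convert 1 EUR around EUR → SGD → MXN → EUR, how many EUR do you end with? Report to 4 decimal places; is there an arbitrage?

Around EUR → SGD → MXN → EUR: 1 ÷ 0.652259 ÷ 0.0850401 × 0.0554681 = 0.999999
Product ≈ 1 (deviation 0.000%, within rounding noise).

1.0000 (no arbitrage)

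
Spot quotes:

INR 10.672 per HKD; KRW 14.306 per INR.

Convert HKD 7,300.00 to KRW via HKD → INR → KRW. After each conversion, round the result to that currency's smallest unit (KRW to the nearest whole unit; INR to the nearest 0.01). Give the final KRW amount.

HKD 7,300.00 × 10.672 = INR 77,905.60
INR 77,905.60 × 14.306 = KRW 1,114,518

KRW 1,114,518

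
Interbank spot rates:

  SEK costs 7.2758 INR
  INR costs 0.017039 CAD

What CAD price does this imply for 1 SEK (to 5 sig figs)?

SEK/CAD = 0.12397

1 SEK × 7.2758 = 7.2758 INR
7.2758 INR × 0.017039 = 0.123972 CAD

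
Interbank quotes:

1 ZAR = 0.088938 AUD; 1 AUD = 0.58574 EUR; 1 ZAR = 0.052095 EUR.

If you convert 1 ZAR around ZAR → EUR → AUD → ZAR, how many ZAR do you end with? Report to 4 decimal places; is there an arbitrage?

1.0000 (no arbitrage)

Around ZAR → EUR → AUD → ZAR: 1 × 0.052095 ÷ 0.58574 ÷ 0.088938 = 1.000009
Product ≈ 1 (deviation 0.001%, within rounding noise).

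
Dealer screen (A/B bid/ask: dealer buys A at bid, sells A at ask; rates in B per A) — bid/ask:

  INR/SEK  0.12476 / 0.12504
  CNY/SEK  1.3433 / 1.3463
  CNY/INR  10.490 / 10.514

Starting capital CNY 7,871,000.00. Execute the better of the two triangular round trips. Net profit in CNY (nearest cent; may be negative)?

Net profit: CNY 171,405.92

Best loop CNY → SEK → INR → CNY:
CNY 7,871,000.00 × 1.3433 (sell CNY at bid) = SEK 10,573,114.30
SEK 10,573,114.30 ÷ 0.12504 (buy INR at ask) = INR 84,557,855.89
INR 84,557,855.89 ÷ 10.514 (buy CNY at ask) = CNY 8,042,405.92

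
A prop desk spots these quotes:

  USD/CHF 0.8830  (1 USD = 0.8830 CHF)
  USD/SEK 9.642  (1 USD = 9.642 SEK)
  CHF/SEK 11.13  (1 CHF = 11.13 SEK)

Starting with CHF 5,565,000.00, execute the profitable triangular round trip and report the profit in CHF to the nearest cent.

Profit: CHF 107,231.00

Profitable loop is CHF → SEK → USD → CHF:
CHF 5,565,000.00 × 11.13 = SEK 61,938,450.00
SEK 61,938,450.00 ÷ 9.642 = USD 6,423,817.67
USD 6,423,817.67 × 0.8830 = CHF 5,672,231.00
Profit = CHF 5,672,231.00 − CHF 5,565,000.00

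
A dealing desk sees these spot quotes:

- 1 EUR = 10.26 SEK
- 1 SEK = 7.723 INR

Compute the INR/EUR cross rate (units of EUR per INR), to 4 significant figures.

INR/EUR = 0.01262

1 INR ÷ 7.723 = 0.129483 SEK
0.129483 SEK ÷ 10.26 = 0.0126202 EUR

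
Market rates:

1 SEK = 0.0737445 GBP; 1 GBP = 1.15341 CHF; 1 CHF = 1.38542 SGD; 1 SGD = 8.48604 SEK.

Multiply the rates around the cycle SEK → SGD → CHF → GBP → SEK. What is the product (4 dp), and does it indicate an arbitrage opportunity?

1.0000 (no arbitrage)

Around SEK → SGD → CHF → GBP → SEK: 1 ÷ 8.48604 ÷ 1.38542 ÷ 1.15341 ÷ 0.0737445 = 1.000000
Product ≈ 1 (deviation 0.000%, within rounding noise).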